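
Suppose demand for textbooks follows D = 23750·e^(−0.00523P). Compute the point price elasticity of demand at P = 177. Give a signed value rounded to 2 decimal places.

-0.93

dD/dP = −0.00523·D = -49.2192. At P = 177, D = 9410.94.
Ed = (dD/dP)·(P/D) = (-49.2192) × (177/9410.94) = -0.9257…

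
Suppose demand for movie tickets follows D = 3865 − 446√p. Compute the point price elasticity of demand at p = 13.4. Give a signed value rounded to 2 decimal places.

dD/dp = −446/(2√p) = -60.919. At p = 13.4, D = 2232.37.
Ed = (dD/dp)·(p/D) = (-60.919) × (13.4/2232.37) = -0.3656…

-0.37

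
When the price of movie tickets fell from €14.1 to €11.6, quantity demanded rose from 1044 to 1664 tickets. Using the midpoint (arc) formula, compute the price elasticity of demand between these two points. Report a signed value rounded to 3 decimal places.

-2.354

%ΔQ = (1664 − 1044) / [(1044 + 1664)/2] = 620/1354 = 0.457902…
%ΔP = (11.6 − 14.1) / [(14.1 + 11.6)/2] = -2.5/12.85 = -0.194552…
Arc Ed = %ΔQ / %ΔP = (620/1354) / (-2.5/12.85) = -2.35361…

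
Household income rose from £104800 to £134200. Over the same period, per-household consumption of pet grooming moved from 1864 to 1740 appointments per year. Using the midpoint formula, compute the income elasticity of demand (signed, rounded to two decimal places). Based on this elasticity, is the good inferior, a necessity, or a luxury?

-0.28; inferior

%ΔQ = (1740 − 1864)/[( 1864 + 1740)/2] = -124/1802 = -0.068812…
%ΔIncome = (134200 − 104800)/[( 104800 + 134200)/2] = 29400/119500 = 0.246025…
E_income = (-124/1802) / (29400/119500) = -0.2796…
E_income < 0 ⇒ inferior good.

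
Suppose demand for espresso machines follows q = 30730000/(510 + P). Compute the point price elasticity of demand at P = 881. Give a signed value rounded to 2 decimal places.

-0.63

dq/dP = −30730000/(510 + P)² = -15.8821. At P = 881, q = 22092.
Ed = (dq/dP)·(P/q) = (-15.8821) × (881/22092) = -0.6333…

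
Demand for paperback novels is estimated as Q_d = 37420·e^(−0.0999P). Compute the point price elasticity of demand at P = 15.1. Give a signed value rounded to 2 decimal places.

-1.51

dQ_d/dP = −0.0999·Q_d = -827.066. At P = 15.1, Q_d = 8278.94.
Ed = (dQ_d/dP)·(P/Q_d) = (-827.066) × (15.1/8278.94) = -1.5084…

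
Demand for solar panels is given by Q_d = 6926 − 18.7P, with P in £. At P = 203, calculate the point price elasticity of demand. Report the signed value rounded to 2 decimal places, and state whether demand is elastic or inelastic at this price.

dQ_d/dP = −18.7. At P = 203, Q_d = 6926 − 18.7(203) = 3129.9.
Ed = (dQ_d/dP)·(P/Q_d) = −18.7 × (203/3129.9) = -1.2128…
|Ed| = 1.21 > 1, so demand is elastic.

-1.21; elastic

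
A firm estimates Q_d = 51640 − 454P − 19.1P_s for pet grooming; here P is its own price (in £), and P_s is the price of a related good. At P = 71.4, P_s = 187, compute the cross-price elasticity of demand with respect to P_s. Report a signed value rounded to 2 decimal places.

-0.23

At the given values, Q_d = 51640 − 454(71.4) − 19.1(187) = 15652.7.
∂Q_d/∂P_s = -19.1.
E = (-19.1) × (187/15652.7) = -0.2281…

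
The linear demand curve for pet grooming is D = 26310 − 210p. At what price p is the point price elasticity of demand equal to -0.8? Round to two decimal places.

55.68

Ed = −210p/(26310 − 210p). Set this equal to -0.8:
210p = 0.8·(26310 − 210p) ⇒ 210p(1 + 0.8) = 0.8·26310
p = 0.8·26310 / (210·1.8) = 55.6825…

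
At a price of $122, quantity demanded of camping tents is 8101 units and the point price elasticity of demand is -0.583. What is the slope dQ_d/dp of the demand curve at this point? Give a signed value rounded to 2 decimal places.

-38.71

Ed = (dQ_d/dp)·(p/Q_d) ⇒ dQ_d/dp = Ed·Q_d/p = (-0.583)·8101/122 = -38.7121…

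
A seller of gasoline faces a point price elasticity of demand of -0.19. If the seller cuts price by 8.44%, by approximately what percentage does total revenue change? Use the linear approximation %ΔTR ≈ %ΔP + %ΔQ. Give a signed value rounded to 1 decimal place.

%ΔQ ≈ Ed × %ΔP = (-0.19) × (-8.44%) = +1.6036%
%ΔTR ≈ %ΔP + %ΔQ = (-8.44%) + (+1.6036%) = -6.8364%

-6.8%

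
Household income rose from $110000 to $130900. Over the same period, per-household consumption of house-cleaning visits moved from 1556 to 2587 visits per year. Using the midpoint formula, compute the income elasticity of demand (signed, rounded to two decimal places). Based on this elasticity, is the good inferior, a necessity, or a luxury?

2.87; luxury

%ΔQ = (2587 − 1556)/[( 1556 + 2587)/2] = 1031/2071.5 = 0.497706…
%ΔIncome = (130900 − 110000)/[( 110000 + 130900)/2] = 20900/120450 = 0.173515…
E_income = (1031/2071.5) / (20900/120450) = 2.8683…
E_income > 1 ⇒ normal good, luxury.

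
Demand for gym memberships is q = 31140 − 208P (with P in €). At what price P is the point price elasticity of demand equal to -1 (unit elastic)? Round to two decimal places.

Ed = −208P/(31140 − 208P). Set this equal to -1:
208P = 1·(31140 − 208P) ⇒ 208P(1 + 1) = 1·31140
P = 1·31140 / (208·2) = 74.8557…

74.86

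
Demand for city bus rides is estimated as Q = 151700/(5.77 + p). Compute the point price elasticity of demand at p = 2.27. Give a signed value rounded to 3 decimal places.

-0.282

dQ/dp = −151700/(5.77 + p)² = -2346.79. At p = 2.27, Q = 18868.2.
Ed = (dQ/dp)·(p/Q) = (-2346.79) × (2.27/18868.2) = -0.28233…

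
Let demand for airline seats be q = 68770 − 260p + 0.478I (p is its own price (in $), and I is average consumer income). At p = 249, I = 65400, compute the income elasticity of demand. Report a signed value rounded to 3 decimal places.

At the given values, q = 68770 − 260(249) + 0.478(65400) = 35291.2.
∂q/∂I = 0.478.
E = (0.478) × (65400/35291.2) = 0.88580…

0.886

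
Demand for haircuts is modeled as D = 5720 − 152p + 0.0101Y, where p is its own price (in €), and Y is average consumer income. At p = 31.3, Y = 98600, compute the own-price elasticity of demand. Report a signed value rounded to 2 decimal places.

At the given values, D = 5720 − 152(31.3) + 0.0101(98600) = 1958.26.
∂D/∂p = −152.
E = (-152) × (31.3/1958.26) = -2.4295…

-2.43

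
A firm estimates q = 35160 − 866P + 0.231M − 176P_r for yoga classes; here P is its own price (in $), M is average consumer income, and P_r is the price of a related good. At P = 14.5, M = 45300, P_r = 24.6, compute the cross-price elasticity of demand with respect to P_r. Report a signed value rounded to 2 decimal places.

-0.15

At the given values, q = 35160 − 866(14.5) + 0.231(45300) − 176(24.6) = 28737.7.
∂q/∂P_r = -176.
E = (-176) × (24.6/28737.7) = -0.1506…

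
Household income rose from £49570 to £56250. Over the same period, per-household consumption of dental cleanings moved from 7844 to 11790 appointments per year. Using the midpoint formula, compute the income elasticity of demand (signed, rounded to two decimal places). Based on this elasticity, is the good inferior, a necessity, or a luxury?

%ΔQ = (11790 − 7844)/[( 7844 + 11790)/2] = 3946/9817 = 0.401955…
%ΔIncome = (56250 − 49570)/[( 49570 + 56250)/2] = 6680/52910 = 0.126252…
E_income = (3946/9817) / (6680/52910) = 3.1837…
E_income > 1 ⇒ normal good, luxury.

3.18; luxury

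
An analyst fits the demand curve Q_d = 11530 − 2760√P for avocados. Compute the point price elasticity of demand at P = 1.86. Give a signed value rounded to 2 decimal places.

dQ_d/dP = −2760/(2√P) = -1011.87. At P = 1.86, Q_d = 7765.86.
Ed = (dQ_d/dP)·(P/Q_d) = (-1011.87) × (1.86/7765.86) = -0.2423…

-0.24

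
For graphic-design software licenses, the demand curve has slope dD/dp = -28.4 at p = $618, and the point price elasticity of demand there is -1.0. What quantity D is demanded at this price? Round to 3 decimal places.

Ed = (dD/dp)·(p/D) ⇒ D = (dD/dp)·p/Ed = (-28.4)·618/(-1.0) = 17551.2

17551.200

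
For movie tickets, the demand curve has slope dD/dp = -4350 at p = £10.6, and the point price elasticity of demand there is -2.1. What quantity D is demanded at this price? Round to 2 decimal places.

21957.14

Ed = (dD/dp)·(p/D) ⇒ D = (dD/dp)·p/Ed = (-4350)·10.6/(-2.1) = 21957.1428…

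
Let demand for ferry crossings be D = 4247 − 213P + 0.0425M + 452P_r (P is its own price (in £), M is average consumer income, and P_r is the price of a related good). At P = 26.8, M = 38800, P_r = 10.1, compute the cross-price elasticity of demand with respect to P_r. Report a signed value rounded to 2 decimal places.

At the given values, D = 4247 − 213(26.8) + 0.0425(38800) + 452(10.1) = 4752.8.
∂D/∂P_r = 452.
E = (452) × (10.1/4752.8) = 0.9605…

0.96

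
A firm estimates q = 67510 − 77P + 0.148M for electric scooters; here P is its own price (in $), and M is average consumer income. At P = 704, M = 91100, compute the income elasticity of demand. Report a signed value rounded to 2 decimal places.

0.50

At the given values, q = 67510 − 77(704) + 0.148(91100) = 26784.8.
∂q/∂M = 0.148.
E = (0.148) × (91100/26784.8) = 0.5033…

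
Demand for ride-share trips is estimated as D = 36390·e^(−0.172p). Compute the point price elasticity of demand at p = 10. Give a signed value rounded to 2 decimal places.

dD/dp = −0.172·D = -1120.79. At p = 10, D = 6516.22.
Ed = (dD/dp)·(p/D) = (-1120.79) × (10/6516.22) = -1.72

-1.72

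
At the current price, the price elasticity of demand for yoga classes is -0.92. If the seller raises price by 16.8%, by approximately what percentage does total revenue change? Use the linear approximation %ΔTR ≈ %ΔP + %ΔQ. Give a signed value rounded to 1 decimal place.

+1.3%

%ΔQ ≈ Ed × %ΔP = (-0.92) × (+16.8%) = -15.4560%
%ΔTR ≈ %ΔP + %ΔQ = (+16.8%) + (-15.4560%) = +1.3440%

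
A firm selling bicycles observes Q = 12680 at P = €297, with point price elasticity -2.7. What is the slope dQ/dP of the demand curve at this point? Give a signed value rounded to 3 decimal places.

Ed = (dQ/dP)·(P/Q) ⇒ dQ/dP = Ed·Q/P = (-2.7)·12680/297 = -115.27272…

-115.273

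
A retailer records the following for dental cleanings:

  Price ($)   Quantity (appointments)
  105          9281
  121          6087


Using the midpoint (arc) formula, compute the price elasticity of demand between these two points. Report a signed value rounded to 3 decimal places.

%ΔQ = (6087 − 9281) / [(9281 + 6087)/2] = -3194/7684 = -0.415668…
%ΔP = (121 − 105) / [(105 + 121)/2] = 16/113 = 0.141592…
Arc Ed = %ΔQ / %ΔP = (-3194/7684) / (16/113) = -2.93566…

-2.936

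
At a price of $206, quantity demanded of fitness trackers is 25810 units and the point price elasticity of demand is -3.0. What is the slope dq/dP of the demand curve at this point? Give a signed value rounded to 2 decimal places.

Ed = (dq/dP)·(P/q) ⇒ dq/dP = Ed·q/P = (-3.0)·25810/206 = -375.8737…

-375.87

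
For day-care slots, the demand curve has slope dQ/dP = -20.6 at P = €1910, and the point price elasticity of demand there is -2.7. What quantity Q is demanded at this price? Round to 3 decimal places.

14572.593

Ed = (dQ/dP)·(P/Q) ⇒ Q = (dQ/dP)·P/Ed = (-20.6)·1910/(-2.7) = 14572.59259…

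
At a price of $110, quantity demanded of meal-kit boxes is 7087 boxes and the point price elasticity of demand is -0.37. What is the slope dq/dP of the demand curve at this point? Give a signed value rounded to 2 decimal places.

-23.84

Ed = (dq/dP)·(P/q) ⇒ dq/dP = Ed·q/P = (-0.37)·7087/110 = -23.8380…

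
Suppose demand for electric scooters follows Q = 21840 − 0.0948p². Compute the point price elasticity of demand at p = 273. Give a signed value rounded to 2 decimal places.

dQ/dp = −2·0.0948·p = -51.7608. At p = 273, Q = 14774.6508.
Ed = (dQ/dp)·(p/Q) = (-51.7608) × (273/14774.6508) = -0.9564…

-0.96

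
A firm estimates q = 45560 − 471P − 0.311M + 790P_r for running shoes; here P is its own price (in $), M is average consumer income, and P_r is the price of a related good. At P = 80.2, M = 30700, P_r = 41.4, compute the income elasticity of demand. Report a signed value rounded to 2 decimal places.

At the given values, q = 45560 − 471(80.2) − 0.311(30700) + 790(41.4) = 30944.1.
∂q/∂M = -0.311.
E = (-0.311) × (30700/30944.1) = -0.3085…

-0.31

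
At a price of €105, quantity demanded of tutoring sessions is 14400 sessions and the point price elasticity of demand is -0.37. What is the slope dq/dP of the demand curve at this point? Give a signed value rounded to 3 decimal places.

-50.743

Ed = (dq/dP)·(P/q) ⇒ dq/dP = Ed·q/P = (-0.37)·14400/105 = -50.74285…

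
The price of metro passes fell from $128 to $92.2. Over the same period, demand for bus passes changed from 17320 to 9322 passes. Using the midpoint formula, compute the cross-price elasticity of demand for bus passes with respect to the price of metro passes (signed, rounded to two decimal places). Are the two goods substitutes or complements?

1.85; substitutes

%ΔQ_{bus passes} = (9322 − 17320)/avg = -7998/13321 = -0.600405…
%ΔP_{metro passes} = (92.2 − 128)/avg = -35.8/110.1 = -0.325158…
E_cross = (-7998/13321) / (-35.8/110.1) = 1.8464…
E_cross > 0 ⇒ the goods are substitutes.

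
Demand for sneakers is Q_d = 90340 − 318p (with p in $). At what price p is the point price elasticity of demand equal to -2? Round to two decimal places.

189.39

Ed = −318p/(90340 − 318p). Set this equal to -2:
318p = 2·(90340 − 318p) ⇒ 318p(1 + 2) = 2·90340
p = 2·90340 / (318·3) = 189.3920…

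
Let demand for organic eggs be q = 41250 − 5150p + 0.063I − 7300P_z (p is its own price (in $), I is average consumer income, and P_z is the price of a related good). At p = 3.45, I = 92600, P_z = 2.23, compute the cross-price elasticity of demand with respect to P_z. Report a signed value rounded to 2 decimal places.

-1.25

At the given values, q = 41250 − 5150(3.45) + 0.063(92600) − 7300(2.23) = 13037.3.
∂q/∂P_z = -7300.
E = (-7300) × (2.23/13037.3) = -1.2486…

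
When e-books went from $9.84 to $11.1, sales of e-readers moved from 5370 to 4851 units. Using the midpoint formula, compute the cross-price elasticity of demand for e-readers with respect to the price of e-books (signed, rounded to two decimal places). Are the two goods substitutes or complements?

%ΔQ_{e-readers} = (4851 − 5370)/avg = -519/5110.5 = -0.101555…
%ΔP_{e-books} = (11.1 − 9.84)/avg = 1.26/10.47 = 0.120343…
E_cross = (-519/5110.5) / (1.26/10.47) = -0.8438…
E_cross < 0 ⇒ the goods are complements.

-0.84; complements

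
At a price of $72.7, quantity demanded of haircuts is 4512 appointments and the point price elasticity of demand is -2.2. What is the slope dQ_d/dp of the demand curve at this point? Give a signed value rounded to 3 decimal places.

Ed = (dQ_d/dp)·(p/Q_d) ⇒ dQ_d/dp = Ed·Q_d/p = (-2.2)·4512/72.7 = -136.53920…

-136.539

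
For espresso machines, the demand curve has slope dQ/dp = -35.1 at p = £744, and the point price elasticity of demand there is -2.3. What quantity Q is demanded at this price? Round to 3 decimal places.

Ed = (dQ/dp)·(p/Q) ⇒ Q = (dQ/dp)·p/Ed = (-35.1)·744/(-2.3) = 11354.08695…

11354.087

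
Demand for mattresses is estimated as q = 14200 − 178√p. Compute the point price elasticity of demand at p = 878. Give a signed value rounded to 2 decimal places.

-0.30

dq/dp = −178/(2√p) = -3.0036. At p = 878, q = 8925.67.
Ed = (dq/dp)·(p/q) = (-3.0036) × (878/8925.67) = -0.2954…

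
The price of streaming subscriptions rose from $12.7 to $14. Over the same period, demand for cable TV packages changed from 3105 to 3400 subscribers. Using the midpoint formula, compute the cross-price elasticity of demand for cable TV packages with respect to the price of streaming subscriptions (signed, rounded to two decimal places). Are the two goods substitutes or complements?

%ΔQ_{cable TV packages} = (3400 − 3105)/avg = 295/3252.5 = 0.090699…
%ΔP_{streaming subscriptions} = (14 − 12.7)/avg = 1.3/13.35 = 0.097378…
E_cross = (295/3252.5) / (1.3/13.35) = 0.9314…
E_cross > 0 ⇒ the goods are substitutes.

0.93; substitutes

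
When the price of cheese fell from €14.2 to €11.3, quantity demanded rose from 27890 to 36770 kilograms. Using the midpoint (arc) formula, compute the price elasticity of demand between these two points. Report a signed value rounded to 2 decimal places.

-1.21

%ΔQ = (36770 − 27890) / [(27890 + 36770)/2] = 8880/32330 = 0.274667…
%ΔP = (11.3 − 14.2) / [(14.2 + 11.3)/2] = -2.9/12.75 = -0.227450…
Arc Ed = %ΔQ / %ΔP = (8880/32330) / (-2.9/12.75) = -1.2075…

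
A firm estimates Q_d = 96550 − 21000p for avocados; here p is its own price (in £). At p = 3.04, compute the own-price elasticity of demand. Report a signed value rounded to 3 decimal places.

At the given values, Q_d = 96550 − 21000(3.04) = 32710.
∂Q_d/∂p = −21000.
E = (-21000) × (3.04/32710) = -1.95169…

-1.952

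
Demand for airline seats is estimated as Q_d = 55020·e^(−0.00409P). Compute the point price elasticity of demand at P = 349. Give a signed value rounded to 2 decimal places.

dQ_d/dP = −0.00409·Q_d = -53.9918. At P = 349, Q_d = 13200.9.
Ed = (dQ_d/dP)·(P/Q_d) = (-53.9918) × (349/13200.9) = -1.4274…

-1.43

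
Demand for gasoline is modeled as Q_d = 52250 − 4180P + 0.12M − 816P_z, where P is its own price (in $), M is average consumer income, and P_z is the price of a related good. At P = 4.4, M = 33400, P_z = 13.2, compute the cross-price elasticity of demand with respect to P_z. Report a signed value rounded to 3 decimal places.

At the given values, Q_d = 52250 − 4180(4.4) + 0.12(33400) − 816(13.2) = 27094.8.
∂Q_d/∂P_z = -816.
E = (-816) × (13.2/27094.8) = -0.39753…

-0.398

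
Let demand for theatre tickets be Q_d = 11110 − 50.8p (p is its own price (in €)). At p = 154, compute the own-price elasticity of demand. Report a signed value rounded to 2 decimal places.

At the given values, Q_d = 11110 − 50.8(154) = 3286.8.
∂Q_d/∂p = −50.8.
E = (-50.8) × (154/3286.8) = -2.3801…

-2.38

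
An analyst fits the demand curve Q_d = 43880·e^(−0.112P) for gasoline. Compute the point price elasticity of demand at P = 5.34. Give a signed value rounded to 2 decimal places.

dQ_d/dP = −0.112·Q_d = -2702.35. At P = 5.34, Q_d = 24128.1.
Ed = (dQ_d/dP)·(P/Q_d) = (-2702.35) × (5.34/24128.1) = -0.5980…

-0.60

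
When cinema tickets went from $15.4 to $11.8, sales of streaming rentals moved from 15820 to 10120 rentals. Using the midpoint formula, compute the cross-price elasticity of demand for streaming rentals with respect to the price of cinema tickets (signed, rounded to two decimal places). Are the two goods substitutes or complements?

%ΔQ_{streaming rentals} = (10120 − 15820)/avg = -5700/12970 = -0.439475…
%ΔP_{cinema tickets} = (11.8 − 15.4)/avg = -3.6/13.6 = -0.264705…
E_cross = (-5700/12970) / (-3.6/13.6) = 1.6602…
E_cross > 0 ⇒ the goods are substitutes.

1.66; substitutes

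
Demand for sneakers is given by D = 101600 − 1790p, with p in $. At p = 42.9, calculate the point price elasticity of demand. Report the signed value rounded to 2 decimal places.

-3.10

dD/dp = −1790. At p = 42.9, D = 101600 − 1790(42.9) = 24809.
Ed = (dD/dp)·(p/D) = −1790 × (42.9/24809) = -3.0952…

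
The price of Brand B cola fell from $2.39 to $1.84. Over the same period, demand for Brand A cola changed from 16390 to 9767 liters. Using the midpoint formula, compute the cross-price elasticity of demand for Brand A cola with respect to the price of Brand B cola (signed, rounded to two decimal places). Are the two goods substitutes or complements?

1.95; substitutes

%ΔQ_{Brand A cola} = (9767 − 16390)/avg = -6623/13078.5 = -0.506403…
%ΔP_{Brand B cola} = (1.84 − 2.39)/avg = -0.55/2.115 = -0.260047…
E_cross = (-6623/13078.5) / (-0.55/2.115) = 1.9473…
E_cross > 0 ⇒ the goods are substitutes.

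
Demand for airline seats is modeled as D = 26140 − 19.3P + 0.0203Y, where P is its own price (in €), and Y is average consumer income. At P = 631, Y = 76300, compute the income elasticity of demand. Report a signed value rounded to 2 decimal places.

0.10

At the given values, D = 26140 − 19.3(631) + 0.0203(76300) = 15510.59.
∂D/∂Y = 0.0203.
E = (0.0203) × (76300/15510.59) = 0.0998…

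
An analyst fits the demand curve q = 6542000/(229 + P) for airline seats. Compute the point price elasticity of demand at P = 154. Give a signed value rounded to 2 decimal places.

dq/dP = −6542000/(229 + P)² = -44.5978. At P = 154, q = 17080.9.
Ed = (dq/dP)·(P/q) = (-44.5978) × (154/17080.9) = -0.4020…

-0.40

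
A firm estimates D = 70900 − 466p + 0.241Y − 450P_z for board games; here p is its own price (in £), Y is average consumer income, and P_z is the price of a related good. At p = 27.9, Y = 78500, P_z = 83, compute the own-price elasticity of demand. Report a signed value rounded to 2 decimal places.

At the given values, D = 70900 − 466(27.9) + 0.241(78500) − 450(83) = 39467.1.
∂D/∂p = −466.
E = (-466) × (27.9/39467.1) = -0.3294…

-0.33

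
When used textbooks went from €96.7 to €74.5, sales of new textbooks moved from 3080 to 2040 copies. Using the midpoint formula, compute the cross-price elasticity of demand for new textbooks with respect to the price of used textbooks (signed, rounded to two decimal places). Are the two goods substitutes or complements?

1.57; substitutes

%ΔQ_{new textbooks} = (2040 − 3080)/avg = -1040/2560 = -0.40625
%ΔP_{used textbooks} = (74.5 − 96.7)/avg = -22.2/85.6 = -0.259345…
E_cross = (-1040/2560) / (-22.2/85.6) = 1.5664…
E_cross > 0 ⇒ the goods are substitutes.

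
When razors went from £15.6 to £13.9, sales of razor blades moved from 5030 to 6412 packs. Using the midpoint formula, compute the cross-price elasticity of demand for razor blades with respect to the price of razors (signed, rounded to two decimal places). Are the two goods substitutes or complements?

-2.10; complements

%ΔQ_{razor blades} = (6412 − 5030)/avg = 1382/5721 = 0.241566…
%ΔP_{razors} = (13.9 − 15.6)/avg = -1.7/14.75 = -0.115254…
E_cross = (1382/5721) / (-1.7/14.75) = -2.0959…
E_cross < 0 ⇒ the goods are complements.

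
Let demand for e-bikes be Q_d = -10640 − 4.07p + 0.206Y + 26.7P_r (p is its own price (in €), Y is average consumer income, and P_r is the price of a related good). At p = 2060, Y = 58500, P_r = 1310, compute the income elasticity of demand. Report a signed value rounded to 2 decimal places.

0.43

At the given values, Q_d = -10640 − 4.07(2060) + 0.206(58500) + 26.7(1310) = 28003.8.
∂Q_d/∂Y = 0.206.
E = (0.206) × (58500/28003.8) = 0.4303…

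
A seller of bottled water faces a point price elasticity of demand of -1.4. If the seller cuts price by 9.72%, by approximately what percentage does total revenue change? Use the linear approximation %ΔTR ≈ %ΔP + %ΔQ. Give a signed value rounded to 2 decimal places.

+3.89%

%ΔQ ≈ Ed × %ΔP = (-1.4) × (-9.72%) = +13.6080%
%ΔTR ≈ %ΔP + %ΔQ = (-9.72%) + (+13.6080%) = +3.8880%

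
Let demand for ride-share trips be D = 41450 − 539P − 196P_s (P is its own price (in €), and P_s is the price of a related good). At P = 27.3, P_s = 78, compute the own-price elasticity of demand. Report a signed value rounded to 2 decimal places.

-1.29

At the given values, D = 41450 − 539(27.3) − 196(78) = 11447.3.
∂D/∂P = −539.
E = (-539) × (27.3/11447.3) = -1.2854…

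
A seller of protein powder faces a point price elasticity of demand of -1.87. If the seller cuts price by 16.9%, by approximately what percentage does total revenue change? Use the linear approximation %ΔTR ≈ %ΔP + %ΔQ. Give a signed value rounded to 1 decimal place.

%ΔQ ≈ Ed × %ΔP = (-1.87) × (-16.9%) = +31.6030%
%ΔTR ≈ %ΔP + %ΔQ = (-16.9%) + (+31.6030%) = +14.7030%

+14.7%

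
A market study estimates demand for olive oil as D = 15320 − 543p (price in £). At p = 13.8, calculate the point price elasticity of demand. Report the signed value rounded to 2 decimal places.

dD/dp = −543. At p = 13.8, D = 15320 − 543(13.8) = 7826.6.
Ed = (dD/dp)·(p/D) = −543 × (13.8/7826.6) = -0.9574…

-0.96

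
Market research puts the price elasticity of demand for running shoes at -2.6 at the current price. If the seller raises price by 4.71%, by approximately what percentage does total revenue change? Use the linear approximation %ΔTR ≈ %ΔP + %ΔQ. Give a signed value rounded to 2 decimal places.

-7.54%

%ΔQ ≈ Ed × %ΔP = (-2.6) × (+4.71%) = -12.2460%
%ΔTR ≈ %ΔP + %ΔQ = (+4.71%) + (-12.2460%) = -7.5360%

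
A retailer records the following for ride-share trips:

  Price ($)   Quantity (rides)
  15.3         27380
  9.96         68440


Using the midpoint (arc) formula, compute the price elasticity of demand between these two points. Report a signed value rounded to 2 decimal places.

-2.03

%ΔQ = (68440 − 27380) / [(27380 + 68440)/2] = 41060/47910 = 0.857023…
%ΔP = (9.96 − 15.3) / [(15.3 + 9.96)/2] = -5.34/12.63 = -0.422802…
Arc Ed = %ΔQ / %ΔP = (41060/47910) / (-5.34/12.63) = -2.0270…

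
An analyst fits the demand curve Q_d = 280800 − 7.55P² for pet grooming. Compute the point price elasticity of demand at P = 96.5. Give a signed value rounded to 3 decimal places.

dQ_d/dP = −2·7.55·P = -1457.15. At P = 96.5, Q_d = 210492.5125.
Ed = (dQ_d/dP)·(P/Q_d) = (-1457.15) × (96.5/210492.5125) = -0.66802…

-0.668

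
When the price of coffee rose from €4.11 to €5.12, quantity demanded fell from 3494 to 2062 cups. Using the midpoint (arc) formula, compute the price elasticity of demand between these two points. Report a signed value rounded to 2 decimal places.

%ΔQ = (2062 − 3494) / [(3494 + 2062)/2] = -1432/2778 = -0.515478…
%ΔP = (5.12 − 4.11) / [(4.11 + 5.12)/2] = 1.01/4.615 = 0.218851…
Arc Ed = %ΔQ / %ΔP = (-1432/2778) / (1.01/4.615) = -2.3553…

-2.36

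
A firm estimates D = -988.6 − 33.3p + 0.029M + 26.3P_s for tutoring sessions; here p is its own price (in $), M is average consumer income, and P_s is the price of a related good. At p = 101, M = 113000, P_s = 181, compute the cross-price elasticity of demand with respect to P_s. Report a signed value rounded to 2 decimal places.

At the given values, D = -988.6 − 33.3(101) + 0.029(113000) + 26.3(181) = 3685.4.
∂D/∂P_s = 26.3.
E = (26.3) × (181/3685.4) = 1.2916…

1.29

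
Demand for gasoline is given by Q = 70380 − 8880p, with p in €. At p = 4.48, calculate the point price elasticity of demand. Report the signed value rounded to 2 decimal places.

-1.30

dQ/dp = −8880. At p = 4.48, Q = 70380 − 8880(4.48) = 30597.6.
Ed = (dQ/dp)·(p/Q) = −8880 × (4.48/30597.6) = -1.3001…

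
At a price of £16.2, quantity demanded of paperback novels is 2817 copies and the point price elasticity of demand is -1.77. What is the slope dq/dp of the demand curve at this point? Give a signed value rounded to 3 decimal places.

Ed = (dq/dp)·(p/q) ⇒ dq/dp = Ed·q/p = (-1.77)·2817/16.2 = -307.78333…

-307.783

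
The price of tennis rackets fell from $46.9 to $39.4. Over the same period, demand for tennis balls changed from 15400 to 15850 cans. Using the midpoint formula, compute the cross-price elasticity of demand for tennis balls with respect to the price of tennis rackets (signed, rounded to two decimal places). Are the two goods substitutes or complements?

%ΔQ_{tennis balls} = (15850 − 15400)/avg = 450/15625 = 0.0288
%ΔP_{tennis rackets} = (39.4 − 46.9)/avg = -7.5/43.15 = -0.173812…
E_cross = (450/15625) / (-7.5/43.15) = -0.1656…
E_cross < 0 ⇒ the goods are complements.

-0.17; complements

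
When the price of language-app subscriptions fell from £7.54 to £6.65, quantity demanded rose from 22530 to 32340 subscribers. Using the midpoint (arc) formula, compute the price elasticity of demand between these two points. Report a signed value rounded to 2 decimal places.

-2.85

%ΔQ = (32340 − 22530) / [(22530 + 32340)/2] = 9810/27435 = 0.357572…
%ΔP = (6.65 − 7.54) / [(7.54 + 6.65)/2] = -0.89/7.095 = -0.125440…
Arc Ed = %ΔQ / %ΔP = (9810/27435) / (-0.89/7.095) = -2.8505…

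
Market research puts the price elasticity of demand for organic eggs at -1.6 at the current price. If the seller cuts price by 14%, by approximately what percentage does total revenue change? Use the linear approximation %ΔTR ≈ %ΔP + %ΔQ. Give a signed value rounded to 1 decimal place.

+8.4%

%ΔQ ≈ Ed × %ΔP = (-1.6) × (-14%) = +22.4000%
%ΔTR ≈ %ΔP + %ΔQ = (-14%) + (+22.4000%) = +8.4000%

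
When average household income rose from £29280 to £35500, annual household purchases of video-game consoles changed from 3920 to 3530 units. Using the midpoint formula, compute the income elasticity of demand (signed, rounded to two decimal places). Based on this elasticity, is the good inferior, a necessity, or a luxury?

%ΔQ = (3530 − 3920)/[( 3920 + 3530)/2] = -390/3725 = -0.104697…
%ΔIncome = (35500 − 29280)/[( 29280 + 35500)/2] = 6220/32390 = 0.192034…
E_income = (-390/3725) / (6220/32390) = -0.5452…
E_income < 0 ⇒ inferior good.

-0.55; inferior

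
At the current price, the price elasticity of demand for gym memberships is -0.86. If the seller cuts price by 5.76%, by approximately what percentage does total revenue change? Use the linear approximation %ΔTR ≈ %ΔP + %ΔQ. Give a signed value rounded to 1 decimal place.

%ΔQ ≈ Ed × %ΔP = (-0.86) × (-5.76%) = +4.9536%
%ΔTR ≈ %ΔP + %ΔQ = (-5.76%) + (+4.9536%) = -0.8064%

-0.8%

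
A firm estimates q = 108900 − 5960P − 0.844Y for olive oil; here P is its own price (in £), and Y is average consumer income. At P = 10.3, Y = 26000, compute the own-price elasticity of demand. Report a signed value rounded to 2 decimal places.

At the given values, q = 108900 − 5960(10.3) − 0.844(26000) = 25568.
∂q/∂P = −5960.
E = (-5960) × (10.3/25568) = -2.4009…

-2.40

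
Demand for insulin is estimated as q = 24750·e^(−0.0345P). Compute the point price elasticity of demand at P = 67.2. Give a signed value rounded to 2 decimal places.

-2.32

dq/dP = −0.0345·q = -84.0477. At P = 67.2, q = 2436.17.
Ed = (dq/dP)·(P/q) = (-84.0477) × (67.2/2436.17) = -2.3184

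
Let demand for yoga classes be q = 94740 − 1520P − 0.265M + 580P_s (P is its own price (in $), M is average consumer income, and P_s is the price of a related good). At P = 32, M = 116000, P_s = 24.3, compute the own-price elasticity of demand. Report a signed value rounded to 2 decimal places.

At the given values, q = 94740 − 1520(32) − 0.265(116000) + 580(24.3) = 29454.
∂q/∂P = −1520.
E = (-1520) × (32/29454) = -1.6513…

-1.65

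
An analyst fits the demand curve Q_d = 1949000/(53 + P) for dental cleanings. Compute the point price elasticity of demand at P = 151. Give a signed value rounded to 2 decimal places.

-0.74

dQ_d/dP = −1949000/(53 + P)² = -46.8329. At P = 151, Q_d = 9553.92.
Ed = (dQ_d/dP)·(P/Q_d) = (-46.8329) × (151/9553.92) = -0.7401…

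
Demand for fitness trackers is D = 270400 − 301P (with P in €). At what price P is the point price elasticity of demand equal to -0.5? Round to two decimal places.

Ed = −301P/(270400 − 301P). Set this equal to -0.5:
301P = 0.5·(270400 − 301P) ⇒ 301P(1 + 0.5) = 0.5·270400
P = 0.5·270400 / (301·1.5) = 299.4462…

299.45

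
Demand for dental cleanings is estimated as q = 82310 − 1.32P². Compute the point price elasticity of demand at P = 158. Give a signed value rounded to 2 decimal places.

-1.34

dq/dP = −2·1.32·P = -417.12. At P = 158, q = 49357.52.
Ed = (dq/dP)·(P/q) = (-417.12) × (158/49357.52) = -1.3352…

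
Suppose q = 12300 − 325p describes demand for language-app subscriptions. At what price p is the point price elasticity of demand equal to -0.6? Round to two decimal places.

Ed = −325p/(12300 − 325p). Set this equal to -0.6:
325p = 0.6·(12300 − 325p) ⇒ 325p(1 + 0.6) = 0.6·12300
p = 0.6·12300 / (325·1.6) = 14.1923…

14.19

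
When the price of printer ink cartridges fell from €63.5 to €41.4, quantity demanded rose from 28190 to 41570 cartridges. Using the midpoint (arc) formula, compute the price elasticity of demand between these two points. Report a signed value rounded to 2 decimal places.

%ΔQ = (41570 − 28190) / [(28190 + 41570)/2] = 13380/34880 = 0.383600…
%ΔP = (41.4 − 63.5) / [(63.5 + 41.4)/2] = -22.1/52.45 = -0.421353…
Arc Ed = %ΔQ / %ΔP = (13380/34880) / (-22.1/52.45) = -0.9104…

-0.91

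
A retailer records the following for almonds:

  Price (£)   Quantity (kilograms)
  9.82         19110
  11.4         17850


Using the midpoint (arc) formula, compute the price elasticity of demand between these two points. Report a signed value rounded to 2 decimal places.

-0.46

%ΔQ = (17850 − 19110) / [(19110 + 17850)/2] = -1260/18480 = -0.068181…
%ΔP = (11.4 − 9.82) / [(9.82 + 11.4)/2] = 1.58/10.61 = 0.148916…
Arc Ed = %ΔQ / %ΔP = (-1260/18480) / (1.58/10.61) = -0.4578…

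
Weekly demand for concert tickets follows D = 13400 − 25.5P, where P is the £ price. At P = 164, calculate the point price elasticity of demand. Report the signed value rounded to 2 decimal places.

-0.45

dD/dP = −25.5. At P = 164, D = 13400 − 25.5(164) = 9218.
Ed = (dD/dP)·(P/D) = −25.5 × (164/9218) = -0.4536…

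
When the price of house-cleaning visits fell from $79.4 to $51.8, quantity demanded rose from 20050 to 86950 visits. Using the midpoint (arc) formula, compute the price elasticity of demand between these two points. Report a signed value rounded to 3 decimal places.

%ΔQ = (86950 − 20050) / [(20050 + 86950)/2] = 66900/53500 = 1.250467…
%ΔP = (51.8 − 79.4) / [(79.4 + 51.8)/2] = -27.6/65.6 = -0.420731…
Arc Ed = %ΔQ / %ΔP = (66900/53500) / (-27.6/65.6) = -2.97212…

-2.972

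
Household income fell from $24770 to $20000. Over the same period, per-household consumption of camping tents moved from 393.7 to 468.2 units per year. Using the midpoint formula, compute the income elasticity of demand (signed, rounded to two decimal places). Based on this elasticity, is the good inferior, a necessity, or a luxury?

%ΔQ = (468.2 − 393.7)/[( 393.7 + 468.2)/2] = 74.5/430.95 = 0.172873…
%ΔIncome = (20000 − 24770)/[( 24770 + 20000)/2] = -4770/22385 = -0.213089…
E_income = (74.5/430.95) / (-4770/22385) = -0.8112…
E_income < 0 ⇒ inferior good.

-0.81; inferior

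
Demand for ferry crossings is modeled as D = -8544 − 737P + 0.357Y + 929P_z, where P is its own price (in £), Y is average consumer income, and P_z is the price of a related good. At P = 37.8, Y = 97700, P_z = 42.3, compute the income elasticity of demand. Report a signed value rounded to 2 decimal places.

0.92

At the given values, D = -8544 − 737(37.8) + 0.357(97700) + 929(42.3) = 37773.
∂D/∂Y = 0.357.
E = (0.357) × (97700/37773) = 0.9233…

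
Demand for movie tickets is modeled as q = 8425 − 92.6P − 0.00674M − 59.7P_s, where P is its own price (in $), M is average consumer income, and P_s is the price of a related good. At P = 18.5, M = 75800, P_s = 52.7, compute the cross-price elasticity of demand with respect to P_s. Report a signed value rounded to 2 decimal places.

-1.03

At the given values, q = 8425 − 92.6(18.5) − 0.00674(75800) − 59.7(52.7) = 3054.818.
∂q/∂P_s = -59.7.
E = (-59.7) × (52.7/3054.818) = -1.0299…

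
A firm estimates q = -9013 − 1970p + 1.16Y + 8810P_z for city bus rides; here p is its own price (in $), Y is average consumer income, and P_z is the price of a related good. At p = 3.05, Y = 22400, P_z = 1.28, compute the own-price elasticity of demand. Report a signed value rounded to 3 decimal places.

-0.270

At the given values, q = -9013 − 1970(3.05) + 1.16(22400) + 8810(1.28) = 22239.3.
∂q/∂p = −1970.
E = (-1970) × (3.05/22239.3) = -0.27017…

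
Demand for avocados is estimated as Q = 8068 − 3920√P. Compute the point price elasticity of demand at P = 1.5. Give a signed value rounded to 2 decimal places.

dQ/dP = −3920/(2√P) = -1600.33. At P = 1.5, Q = 3267.
Ed = (dQ/dP)·(P/Q) = (-1600.33) × (1.5/3267) = -0.7347…

-0.73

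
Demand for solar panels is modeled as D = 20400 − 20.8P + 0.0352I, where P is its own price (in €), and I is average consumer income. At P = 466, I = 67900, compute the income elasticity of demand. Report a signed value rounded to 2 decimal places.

0.18

At the given values, D = 20400 − 20.8(466) + 0.0352(67900) = 13097.28.
∂D/∂I = 0.0352.
E = (0.0352) × (67900/13097.28) = 0.1824…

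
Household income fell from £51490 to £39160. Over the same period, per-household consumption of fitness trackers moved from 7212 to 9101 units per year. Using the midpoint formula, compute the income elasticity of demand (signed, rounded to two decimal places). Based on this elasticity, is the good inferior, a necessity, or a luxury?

-0.85; inferior

%ΔQ = (9101 − 7212)/[( 7212 + 9101)/2] = 1889/8156.5 = 0.231594…
%ΔIncome = (39160 − 51490)/[( 51490 + 39160)/2] = -12330/45325 = -0.272035…
E_income = (1889/8156.5) / (-12330/45325) = -0.8513…
E_income < 0 ⇒ inferior good.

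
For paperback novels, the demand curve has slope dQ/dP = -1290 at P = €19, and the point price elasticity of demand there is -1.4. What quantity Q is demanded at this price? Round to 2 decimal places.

Ed = (dQ/dP)·(P/Q) ⇒ Q = (dQ/dP)·P/Ed = (-1290)·19/(-1.4) = 17507.1428…

17507.14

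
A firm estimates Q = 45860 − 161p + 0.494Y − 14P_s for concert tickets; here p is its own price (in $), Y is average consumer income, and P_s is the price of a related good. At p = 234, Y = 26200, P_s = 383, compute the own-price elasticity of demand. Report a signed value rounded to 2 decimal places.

-2.39

At the given values, Q = 45860 − 161(234) + 0.494(26200) − 14(383) = 15766.8.
∂Q/∂p = −161.
E = (-161) × (234/15766.8) = -2.3894…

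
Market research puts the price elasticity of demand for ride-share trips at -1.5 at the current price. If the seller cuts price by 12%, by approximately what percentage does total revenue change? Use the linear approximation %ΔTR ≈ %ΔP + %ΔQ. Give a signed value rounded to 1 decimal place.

+6.0%

%ΔQ ≈ Ed × %ΔP = (-1.5) × (-12%) = +18.0000%
%ΔTR ≈ %ΔP + %ΔQ = (-12%) + (+18.0000%) = +6.0000%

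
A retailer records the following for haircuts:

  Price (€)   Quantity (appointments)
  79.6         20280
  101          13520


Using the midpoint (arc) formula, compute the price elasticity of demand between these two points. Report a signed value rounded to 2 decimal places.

%ΔQ = (13520 − 20280) / [(20280 + 13520)/2] = -6760/16900 = -0.4
%ΔP = (101 − 79.6) / [(79.6 + 101)/2] = 21.4/90.3 = 0.236987…
Arc Ed = %ΔQ / %ΔP = (-6760/16900) / (21.4/90.3) = -1.6878…

-1.69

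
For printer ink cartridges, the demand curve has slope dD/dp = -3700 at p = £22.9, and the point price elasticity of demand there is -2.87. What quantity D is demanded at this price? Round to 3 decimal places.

Ed = (dD/dp)·(p/D) ⇒ D = (dD/dp)·p/Ed = (-3700)·22.9/(-2.87) = 29522.64808…

29522.648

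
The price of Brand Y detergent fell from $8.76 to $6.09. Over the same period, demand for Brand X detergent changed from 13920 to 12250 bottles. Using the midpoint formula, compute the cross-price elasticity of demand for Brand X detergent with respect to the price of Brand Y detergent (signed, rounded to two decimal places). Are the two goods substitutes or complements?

0.35; substitutes

%ΔQ_{Brand X detergent} = (12250 − 13920)/avg = -1670/13085 = -0.127627…
%ΔP_{Brand Y detergent} = (6.09 − 8.76)/avg = -2.67/7.425 = -0.359595…
E_cross = (-1670/13085) / (-2.67/7.425) = 0.3549…
E_cross > 0 ⇒ the goods are substitutes.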